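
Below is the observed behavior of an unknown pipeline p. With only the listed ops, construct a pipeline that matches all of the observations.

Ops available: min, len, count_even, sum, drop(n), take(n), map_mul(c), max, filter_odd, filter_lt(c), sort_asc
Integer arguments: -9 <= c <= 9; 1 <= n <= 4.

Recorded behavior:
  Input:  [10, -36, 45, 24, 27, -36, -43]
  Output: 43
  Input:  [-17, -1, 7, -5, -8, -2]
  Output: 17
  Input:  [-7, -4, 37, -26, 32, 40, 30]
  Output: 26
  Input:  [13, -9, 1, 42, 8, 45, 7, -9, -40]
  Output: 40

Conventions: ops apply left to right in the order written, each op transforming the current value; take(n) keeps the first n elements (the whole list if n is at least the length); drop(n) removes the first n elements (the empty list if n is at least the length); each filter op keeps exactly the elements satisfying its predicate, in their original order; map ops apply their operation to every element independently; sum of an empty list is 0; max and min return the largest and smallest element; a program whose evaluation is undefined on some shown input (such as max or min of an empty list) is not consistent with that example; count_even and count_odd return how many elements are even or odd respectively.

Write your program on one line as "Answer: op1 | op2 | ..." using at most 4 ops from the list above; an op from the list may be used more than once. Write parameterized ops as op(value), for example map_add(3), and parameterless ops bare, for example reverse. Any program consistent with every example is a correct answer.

filter_lt(-4) | map_mul(-1) | max

Check, running the answer program on each example:
  [10, -36, 45, 24, 27, -36, -43] -> [-36, -36, -43] -> [36, 36, 43] -> 43
  [-17, -1, 7, -5, -8, -2] -> [-17, -5, -8] -> [17, 5, 8] -> 17
  [-7, -4, 37, -26, 32, 40, 30] -> [-7, -26] -> [7, 26] -> 26
  [13, -9, 1, 42, 8, 45, 7, -9, -40] -> [-9, -9, -40] -> [9, 9, 40] -> 40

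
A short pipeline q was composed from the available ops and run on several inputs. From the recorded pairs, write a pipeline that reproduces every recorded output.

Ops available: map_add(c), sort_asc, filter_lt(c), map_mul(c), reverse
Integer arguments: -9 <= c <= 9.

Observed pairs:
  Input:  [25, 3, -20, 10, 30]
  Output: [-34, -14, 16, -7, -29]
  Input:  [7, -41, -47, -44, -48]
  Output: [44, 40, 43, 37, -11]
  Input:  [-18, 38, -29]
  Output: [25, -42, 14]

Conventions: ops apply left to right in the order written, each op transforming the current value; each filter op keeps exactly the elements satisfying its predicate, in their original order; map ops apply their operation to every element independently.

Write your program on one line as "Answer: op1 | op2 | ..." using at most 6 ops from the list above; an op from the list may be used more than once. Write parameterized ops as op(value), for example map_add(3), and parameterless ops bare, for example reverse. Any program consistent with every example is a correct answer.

map_add(-7) | map_mul(-1) | map_add(-2) | reverse | map_add(-9)

Check, running the answer program on each example:
  [25, 3, -20, 10, 30] -> [18, -4, -27, 3, 23] -> [-18, 4, 27, -3, -23] -> [-20, 2, 25, -5, -25] -> [-25, -5, 25, 2, -20] -> [-34, -14, 16, -7, -29]
  [7, -41, -47, -44, -48] -> [0, -48, -54, -51, -55] -> [0, 48, 54, 51, 55] -> [-2, 46, 52, 49, 53] -> [53, 49, 52, 46, -2] -> [44, 40, 43, 37, -11]
  [-18, 38, -29] -> [-25, 31, -36] -> [25, -31, 36] -> [23, -33, 34] -> [34, -33, 23] -> [25, -42, 14]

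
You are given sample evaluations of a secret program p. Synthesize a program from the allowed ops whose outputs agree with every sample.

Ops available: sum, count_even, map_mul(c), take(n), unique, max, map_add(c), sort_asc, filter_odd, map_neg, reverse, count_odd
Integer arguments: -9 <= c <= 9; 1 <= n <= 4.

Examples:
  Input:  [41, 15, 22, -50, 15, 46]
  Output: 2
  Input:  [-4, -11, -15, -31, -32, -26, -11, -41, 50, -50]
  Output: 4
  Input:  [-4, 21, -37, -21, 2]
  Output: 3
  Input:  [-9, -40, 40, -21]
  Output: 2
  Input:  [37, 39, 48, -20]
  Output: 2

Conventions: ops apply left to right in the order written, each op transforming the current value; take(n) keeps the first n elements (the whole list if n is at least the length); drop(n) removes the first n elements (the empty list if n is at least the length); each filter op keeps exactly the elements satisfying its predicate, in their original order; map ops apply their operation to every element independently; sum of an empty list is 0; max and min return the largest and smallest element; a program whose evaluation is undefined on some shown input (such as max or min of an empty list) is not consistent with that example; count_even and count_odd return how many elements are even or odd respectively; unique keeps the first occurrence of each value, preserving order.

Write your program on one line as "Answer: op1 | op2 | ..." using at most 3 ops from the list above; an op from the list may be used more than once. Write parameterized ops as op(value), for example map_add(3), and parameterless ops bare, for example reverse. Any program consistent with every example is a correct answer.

unique | count_odd

Check, running the answer program on each example:
  [41, 15, 22, -50, 15, 46] -> [41, 15, 22, -50, 46] -> 2
  [-4, -11, -15, -31, -32, -26, -11, -41, 50, -50] -> [-4, -11, -15, -31, -32, -26, -41, 50, -50] -> 4
  [-4, 21, -37, -21, 2] -> [-4, 21, -37, -21, 2] -> 3
  [-9, -40, 40, -21] -> [-9, -40, 40, -21] -> 2
  [37, 39, 48, -20] -> [37, 39, 48, -20] -> 2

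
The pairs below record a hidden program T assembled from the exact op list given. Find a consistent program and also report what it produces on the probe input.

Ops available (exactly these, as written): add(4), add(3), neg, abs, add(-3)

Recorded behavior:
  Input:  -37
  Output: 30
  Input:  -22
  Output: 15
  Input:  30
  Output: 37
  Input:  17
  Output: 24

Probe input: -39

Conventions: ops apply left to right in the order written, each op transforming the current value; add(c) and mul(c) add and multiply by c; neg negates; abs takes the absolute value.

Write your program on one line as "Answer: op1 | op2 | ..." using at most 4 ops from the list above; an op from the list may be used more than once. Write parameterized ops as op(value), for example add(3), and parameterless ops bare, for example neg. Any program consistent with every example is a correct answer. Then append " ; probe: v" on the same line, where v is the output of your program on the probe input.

add(4) | add(3) | abs ; probe: 32

Check, running the answer program on each example:
  -37 -> -33 -> -30 -> 30
  -22 -> -18 -> -15 -> 15
  30 -> 34 -> 37 -> 37
  17 -> 21 -> 24 -> 24
  probe: -39 -> -35 -> -32 -> 32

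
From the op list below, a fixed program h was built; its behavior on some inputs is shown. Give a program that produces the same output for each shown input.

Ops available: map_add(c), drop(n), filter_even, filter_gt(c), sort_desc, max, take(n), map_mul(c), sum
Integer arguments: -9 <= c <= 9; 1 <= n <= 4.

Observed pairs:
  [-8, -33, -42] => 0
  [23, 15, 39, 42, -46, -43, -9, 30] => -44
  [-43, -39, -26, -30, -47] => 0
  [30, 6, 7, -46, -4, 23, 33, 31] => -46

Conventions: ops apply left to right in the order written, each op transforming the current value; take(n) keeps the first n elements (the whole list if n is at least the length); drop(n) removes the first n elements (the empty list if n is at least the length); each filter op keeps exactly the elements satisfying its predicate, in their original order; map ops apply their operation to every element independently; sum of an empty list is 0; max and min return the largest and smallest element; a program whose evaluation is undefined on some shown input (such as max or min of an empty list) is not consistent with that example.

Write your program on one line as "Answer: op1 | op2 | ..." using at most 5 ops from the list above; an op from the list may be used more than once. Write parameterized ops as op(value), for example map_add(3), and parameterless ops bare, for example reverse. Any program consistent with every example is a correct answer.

map_add(2) | filter_even | sort_desc | drop(2) | sum

Check, running the answer program on each example:
  [-8, -33, -42] -> [-6, -31, -40] -> [-6, -40] -> [-6, -40] -> [] -> 0
  [23, 15, 39, 42, -46, -43, -9, 30] -> [25, 17, 41, 44, -44, -41, -7, 32] -> [44, -44, 32] -> [44, 32, -44] -> [-44] -> -44
  [-43, -39, -26, -30, -47] -> [-41, -37, -24, -28, -45] -> [-24, -28] -> [-24, -28] -> [] -> 0
  [30, 6, 7, -46, -4, 23, 33, 31] -> [32, 8, 9, -44, -2, 25, 35, 33] -> [32, 8, -44, -2] -> [32, 8, -2, -44] -> [-2, -44] -> -46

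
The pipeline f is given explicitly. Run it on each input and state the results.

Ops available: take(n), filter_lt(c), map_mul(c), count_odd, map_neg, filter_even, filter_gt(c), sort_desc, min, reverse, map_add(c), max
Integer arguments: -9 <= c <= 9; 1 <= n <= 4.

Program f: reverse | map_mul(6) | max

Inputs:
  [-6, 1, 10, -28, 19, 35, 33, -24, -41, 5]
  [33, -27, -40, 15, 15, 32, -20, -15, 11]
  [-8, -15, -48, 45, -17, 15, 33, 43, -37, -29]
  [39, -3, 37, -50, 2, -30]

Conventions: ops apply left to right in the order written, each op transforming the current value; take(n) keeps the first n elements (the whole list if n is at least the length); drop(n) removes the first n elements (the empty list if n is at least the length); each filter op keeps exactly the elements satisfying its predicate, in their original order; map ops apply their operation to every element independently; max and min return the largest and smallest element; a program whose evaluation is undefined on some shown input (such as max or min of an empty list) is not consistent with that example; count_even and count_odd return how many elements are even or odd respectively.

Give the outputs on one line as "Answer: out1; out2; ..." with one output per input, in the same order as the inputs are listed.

Execution, op by op:
  [-6, 1, 10, -28, 19, 35, 33, -24, -41, 5] -> [5, -41, -24, 33, 35, 19, -28, 10, 1, -6] -> [30, -246, -144, 198, 210, 114, -168, 60, 6, -36] -> 210
  [33, -27, -40, 15, 15, 32, -20, -15, 11] -> [11, -15, -20, 32, 15, 15, -40, -27, 33] -> [66, -90, -120, 192, 90, 90, -240, -162, 198] -> 198
  [-8, -15, -48, 45, -17, 15, 33, 43, -37, -29] -> [-29, -37, 43, 33, 15, -17, 45, -48, -15, -8] -> [-174, -222, 258, 198, 90, -102, 270, -288, -90, -48] -> 270
  [39, -3, 37, -50, 2, -30] -> [-30, 2, -50, 37, -3, 39] -> [-180, 12, -300, 222, -18, 234] -> 234

210; 198; 270; 234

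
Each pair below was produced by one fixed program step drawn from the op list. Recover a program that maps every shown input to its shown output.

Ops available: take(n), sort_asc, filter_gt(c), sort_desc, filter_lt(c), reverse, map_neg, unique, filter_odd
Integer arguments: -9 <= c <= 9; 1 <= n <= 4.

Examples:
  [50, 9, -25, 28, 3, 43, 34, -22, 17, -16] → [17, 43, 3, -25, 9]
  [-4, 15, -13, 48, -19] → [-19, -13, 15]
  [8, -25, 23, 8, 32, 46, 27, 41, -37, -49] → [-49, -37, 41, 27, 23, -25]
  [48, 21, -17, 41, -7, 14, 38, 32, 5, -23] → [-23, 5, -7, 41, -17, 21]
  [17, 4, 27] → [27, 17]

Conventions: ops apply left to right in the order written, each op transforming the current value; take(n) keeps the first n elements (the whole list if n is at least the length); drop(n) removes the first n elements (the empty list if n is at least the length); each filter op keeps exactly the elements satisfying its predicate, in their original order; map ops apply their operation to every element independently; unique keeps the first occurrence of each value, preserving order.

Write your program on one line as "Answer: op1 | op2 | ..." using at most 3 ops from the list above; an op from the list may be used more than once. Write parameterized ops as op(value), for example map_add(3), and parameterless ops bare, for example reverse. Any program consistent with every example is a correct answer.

unique | filter_odd | reverse

Check, running the answer program on each example:
  [50, 9, -25, 28, 3, 43, 34, -22, 17, -16] -> [50, 9, -25, 28, 3, 43, 34, -22, 17, -16] -> [9, -25, 3, 43, 17] -> [17, 43, 3, -25, 9]
  [-4, 15, -13, 48, -19] -> [-4, 15, -13, 48, -19] -> [15, -13, -19] -> [-19, -13, 15]
  [8, -25, 23, 8, 32, 46, 27, 41, -37, -49] -> [8, -25, 23, 32, 46, 27, 41, -37, -49] -> [-25, 23, 27, 41, -37, -49] -> [-49, -37, 41, 27, 23, -25]
  [48, 21, -17, 41, -7, 14, 38, 32, 5, -23] -> [48, 21, -17, 41, -7, 14, 38, 32, 5, -23] -> [21, -17, 41, -7, 5, -23] -> [-23, 5, -7, 41, -17, 21]
  [17, 4, 27] -> [17, 4, 27] -> [17, 27] -> [27, 17]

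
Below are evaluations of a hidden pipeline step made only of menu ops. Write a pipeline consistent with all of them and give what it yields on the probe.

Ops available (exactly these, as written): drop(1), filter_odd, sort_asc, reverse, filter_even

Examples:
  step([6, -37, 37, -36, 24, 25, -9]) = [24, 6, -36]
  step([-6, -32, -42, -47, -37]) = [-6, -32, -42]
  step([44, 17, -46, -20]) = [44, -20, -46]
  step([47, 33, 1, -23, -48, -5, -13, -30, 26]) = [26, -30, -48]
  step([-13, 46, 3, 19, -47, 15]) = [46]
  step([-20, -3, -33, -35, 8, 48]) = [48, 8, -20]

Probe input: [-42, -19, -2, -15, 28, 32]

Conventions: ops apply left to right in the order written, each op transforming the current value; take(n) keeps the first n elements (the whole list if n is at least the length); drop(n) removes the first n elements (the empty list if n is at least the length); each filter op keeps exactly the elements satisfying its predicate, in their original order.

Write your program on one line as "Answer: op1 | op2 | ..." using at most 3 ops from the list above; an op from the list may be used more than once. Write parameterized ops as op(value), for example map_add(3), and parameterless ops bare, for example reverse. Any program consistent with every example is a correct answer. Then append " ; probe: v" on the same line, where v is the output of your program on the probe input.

sort_asc | filter_even | reverse ; probe: [32, 28, -2, -42]

Check, running the answer program on each example:
  [6, -37, 37, -36, 24, 25, -9] -> [-37, -36, -9, 6, 24, 25, 37] -> [-36, 6, 24] -> [24, 6, -36]
  [-6, -32, -42, -47, -37] -> [-47, -42, -37, -32, -6] -> [-42, -32, -6] -> [-6, -32, -42]
  [44, 17, -46, -20] -> [-46, -20, 17, 44] -> [-46, -20, 44] -> [44, -20, -46]
  [47, 33, 1, -23, -48, -5, -13, -30, 26] -> [-48, -30, -23, -13, -5, 1, 26, 33, 47] -> [-48, -30, 26] -> [26, -30, -48]
  [-13, 46, 3, 19, -47, 15] -> [-47, -13, 3, 15, 19, 46] -> [46] -> [46]
  [-20, -3, -33, -35, 8, 48] -> [-35, -33, -20, -3, 8, 48] -> [-20, 8, 48] -> [48, 8, -20]
  probe: [-42, -19, -2, -15, 28, 32] -> [-42, -19, -15, -2, 28, 32] -> [-42, -2, 28, 32] -> [32, 28, -2, -42]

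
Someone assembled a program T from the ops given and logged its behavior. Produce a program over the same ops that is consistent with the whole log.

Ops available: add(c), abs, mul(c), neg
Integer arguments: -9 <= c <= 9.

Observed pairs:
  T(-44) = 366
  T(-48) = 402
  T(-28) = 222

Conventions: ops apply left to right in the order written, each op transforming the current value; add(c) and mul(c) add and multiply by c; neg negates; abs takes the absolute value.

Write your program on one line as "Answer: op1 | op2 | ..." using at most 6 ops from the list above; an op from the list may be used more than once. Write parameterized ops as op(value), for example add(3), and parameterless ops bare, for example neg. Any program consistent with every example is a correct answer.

abs | add(-4) | mul(-9) | add(-6) | abs

Check, running the answer program on each example:
  -44 -> 44 -> 40 -> -360 -> -366 -> 366
  -48 -> 48 -> 44 -> -396 -> -402 -> 402
  -28 -> 28 -> 24 -> -216 -> -222 -> 222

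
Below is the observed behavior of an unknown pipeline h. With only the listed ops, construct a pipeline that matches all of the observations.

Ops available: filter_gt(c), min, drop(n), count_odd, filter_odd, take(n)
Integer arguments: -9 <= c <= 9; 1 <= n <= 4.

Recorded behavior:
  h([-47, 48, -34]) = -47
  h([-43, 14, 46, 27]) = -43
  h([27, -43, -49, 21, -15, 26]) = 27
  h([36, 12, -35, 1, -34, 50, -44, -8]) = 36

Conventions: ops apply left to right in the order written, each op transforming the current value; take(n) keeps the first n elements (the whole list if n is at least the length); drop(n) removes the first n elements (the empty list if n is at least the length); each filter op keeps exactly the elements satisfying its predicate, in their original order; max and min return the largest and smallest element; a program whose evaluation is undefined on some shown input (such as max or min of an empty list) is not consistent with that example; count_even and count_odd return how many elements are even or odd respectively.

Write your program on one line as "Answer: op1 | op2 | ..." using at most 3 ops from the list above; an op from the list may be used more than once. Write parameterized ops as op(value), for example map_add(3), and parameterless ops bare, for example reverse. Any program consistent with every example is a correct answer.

take(1) | min

Check, running the answer program on each example:
  [-47, 48, -34] -> [-47] -> -47
  [-43, 14, 46, 27] -> [-43] -> -43
  [27, -43, -49, 21, -15, 26] -> [27] -> 27
  [36, 12, -35, 1, -34, 50, -44, -8] -> [36] -> 36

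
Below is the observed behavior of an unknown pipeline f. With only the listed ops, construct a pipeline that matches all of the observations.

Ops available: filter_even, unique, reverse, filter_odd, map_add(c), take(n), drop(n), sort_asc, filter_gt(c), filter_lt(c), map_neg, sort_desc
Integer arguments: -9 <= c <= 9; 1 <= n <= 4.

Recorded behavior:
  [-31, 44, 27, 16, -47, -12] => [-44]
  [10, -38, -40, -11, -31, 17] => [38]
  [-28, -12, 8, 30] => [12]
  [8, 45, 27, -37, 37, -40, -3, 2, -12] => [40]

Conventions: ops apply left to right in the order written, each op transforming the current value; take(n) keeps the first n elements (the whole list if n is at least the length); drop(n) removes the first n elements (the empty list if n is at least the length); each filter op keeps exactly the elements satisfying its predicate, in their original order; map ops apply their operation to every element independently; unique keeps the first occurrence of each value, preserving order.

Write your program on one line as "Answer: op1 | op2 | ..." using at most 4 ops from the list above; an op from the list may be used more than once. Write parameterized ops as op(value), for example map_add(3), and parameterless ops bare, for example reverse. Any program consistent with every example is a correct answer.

map_neg | drop(1) | filter_even | take(1)

Check, running the answer program on each example:
  [-31, 44, 27, 16, -47, -12] -> [31, -44, -27, -16, 47, 12] -> [-44, -27, -16, 47, 12] -> [-44, -16, 12] -> [-44]
  [10, -38, -40, -11, -31, 17] -> [-10, 38, 40, 11, 31, -17] -> [38, 40, 11, 31, -17] -> [38, 40] -> [38]
  [-28, -12, 8, 30] -> [28, 12, -8, -30] -> [12, -8, -30] -> [12, -8, -30] -> [12]
  [8, 45, 27, -37, 37, -40, -3, 2, -12] -> [-8, -45, -27, 37, -37, 40, 3, -2, 12] -> [-45, -27, 37, -37, 40, 3, -2, 12] -> [40, -2, 12] -> [40]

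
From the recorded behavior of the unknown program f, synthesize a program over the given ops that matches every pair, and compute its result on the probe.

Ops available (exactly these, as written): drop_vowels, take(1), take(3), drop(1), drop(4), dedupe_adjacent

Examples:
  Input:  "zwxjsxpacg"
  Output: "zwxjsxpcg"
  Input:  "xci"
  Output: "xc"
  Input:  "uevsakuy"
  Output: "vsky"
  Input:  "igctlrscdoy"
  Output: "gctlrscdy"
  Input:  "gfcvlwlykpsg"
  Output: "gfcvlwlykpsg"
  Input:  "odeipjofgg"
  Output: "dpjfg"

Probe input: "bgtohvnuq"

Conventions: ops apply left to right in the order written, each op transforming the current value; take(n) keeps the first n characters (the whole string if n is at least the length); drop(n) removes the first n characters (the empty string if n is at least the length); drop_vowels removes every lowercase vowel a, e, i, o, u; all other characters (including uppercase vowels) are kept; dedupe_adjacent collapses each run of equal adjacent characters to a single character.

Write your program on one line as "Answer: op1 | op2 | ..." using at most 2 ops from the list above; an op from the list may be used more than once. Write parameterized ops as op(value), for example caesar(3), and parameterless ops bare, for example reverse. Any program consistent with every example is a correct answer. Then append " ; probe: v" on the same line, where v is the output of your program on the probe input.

dedupe_adjacent | drop_vowels ; probe: "bgthvnq"

Check, running the answer program on each example:
  "zwxjsxpacg" -> "zwxjsxpacg" -> "zwxjsxpcg"
  "xci" -> "xci" -> "xc"
  "uevsakuy" -> "uevsakuy" -> "vsky"
  "igctlrscdoy" -> "igctlrscdoy" -> "gctlrscdy"
  "gfcvlwlykpsg" -> "gfcvlwlykpsg" -> "gfcvlwlykpsg"
  "odeipjofgg" -> "odeipjofg" -> "dpjfg"
  probe: "bgtohvnuq" -> "bgtohvnuq" -> "bgthvnq"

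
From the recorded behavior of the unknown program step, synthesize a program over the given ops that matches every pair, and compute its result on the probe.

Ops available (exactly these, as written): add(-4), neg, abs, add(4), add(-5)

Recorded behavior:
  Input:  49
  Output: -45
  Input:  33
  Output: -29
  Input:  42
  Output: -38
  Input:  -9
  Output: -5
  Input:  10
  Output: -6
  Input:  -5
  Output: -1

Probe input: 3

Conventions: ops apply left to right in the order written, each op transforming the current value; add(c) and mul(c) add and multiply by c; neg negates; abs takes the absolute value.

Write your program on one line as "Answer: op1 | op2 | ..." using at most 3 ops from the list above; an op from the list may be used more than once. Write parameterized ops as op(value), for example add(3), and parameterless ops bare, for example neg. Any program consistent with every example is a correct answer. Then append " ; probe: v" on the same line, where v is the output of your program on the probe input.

abs | add(-4) | neg ; probe: 1

Check, running the answer program on each example:
  49 -> 49 -> 45 -> -45
  33 -> 33 -> 29 -> -29
  42 -> 42 -> 38 -> -38
  -9 -> 9 -> 5 -> -5
  10 -> 10 -> 6 -> -6
  -5 -> 5 -> 1 -> -1
  probe: 3 -> 3 -> -1 -> 1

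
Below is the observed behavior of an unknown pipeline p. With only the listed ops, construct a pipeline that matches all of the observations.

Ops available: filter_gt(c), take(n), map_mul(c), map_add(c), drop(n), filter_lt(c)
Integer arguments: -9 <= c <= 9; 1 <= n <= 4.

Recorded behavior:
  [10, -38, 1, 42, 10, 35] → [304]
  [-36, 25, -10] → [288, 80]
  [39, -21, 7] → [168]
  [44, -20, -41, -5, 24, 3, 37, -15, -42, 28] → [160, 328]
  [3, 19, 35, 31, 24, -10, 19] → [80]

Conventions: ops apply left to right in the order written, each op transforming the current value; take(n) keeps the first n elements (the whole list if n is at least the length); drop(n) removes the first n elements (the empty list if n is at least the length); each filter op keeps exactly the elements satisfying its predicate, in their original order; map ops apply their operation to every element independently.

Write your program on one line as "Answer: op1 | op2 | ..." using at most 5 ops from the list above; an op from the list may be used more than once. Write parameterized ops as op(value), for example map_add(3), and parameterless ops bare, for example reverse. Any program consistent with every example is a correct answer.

filter_lt(9) | map_mul(-8) | filter_gt(-1) | take(2)

Check, running the answer program on each example:
  [10, -38, 1, 42, 10, 35] -> [-38, 1] -> [304, -8] -> [304] -> [304]
  [-36, 25, -10] -> [-36, -10] -> [288, 80] -> [288, 80] -> [288, 80]
  [39, -21, 7] -> [-21, 7] -> [168, -56] -> [168] -> [168]
  [44, -20, -41, -5, 24, 3, 37, -15, -42, 28] -> [-20, -41, -5, 3, -15, -42] -> [160, 328, 40, -24, 120, 336] -> [160, 328, 40, 120, 336] -> [160, 328]
  [3, 19, 35, 31, 24, -10, 19] -> [3, -10] -> [-24, 80] -> [80] -> [80]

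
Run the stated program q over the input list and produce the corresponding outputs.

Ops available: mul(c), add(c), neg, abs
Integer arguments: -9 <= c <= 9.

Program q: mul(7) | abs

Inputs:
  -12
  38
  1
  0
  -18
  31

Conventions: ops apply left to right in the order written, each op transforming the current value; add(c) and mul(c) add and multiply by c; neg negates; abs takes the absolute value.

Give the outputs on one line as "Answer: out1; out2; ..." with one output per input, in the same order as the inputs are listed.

84; 266; 7; 0; 126; 217

Execution, op by op:
  -12 -> -84 -> 84
  38 -> 266 -> 266
  1 -> 7 -> 7
  0 -> 0 -> 0
  -18 -> -126 -> 126
  31 -> 217 -> 217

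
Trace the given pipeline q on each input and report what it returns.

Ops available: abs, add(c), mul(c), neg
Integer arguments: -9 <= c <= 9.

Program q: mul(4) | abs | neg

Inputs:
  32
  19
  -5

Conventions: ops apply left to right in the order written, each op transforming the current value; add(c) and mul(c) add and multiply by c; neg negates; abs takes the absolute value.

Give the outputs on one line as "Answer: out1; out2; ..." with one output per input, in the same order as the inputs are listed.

-128; -76; -20

Execution, op by op:
  32 -> 128 -> 128 -> -128
  19 -> 76 -> 76 -> -76
  -5 -> -20 -> 20 -> -20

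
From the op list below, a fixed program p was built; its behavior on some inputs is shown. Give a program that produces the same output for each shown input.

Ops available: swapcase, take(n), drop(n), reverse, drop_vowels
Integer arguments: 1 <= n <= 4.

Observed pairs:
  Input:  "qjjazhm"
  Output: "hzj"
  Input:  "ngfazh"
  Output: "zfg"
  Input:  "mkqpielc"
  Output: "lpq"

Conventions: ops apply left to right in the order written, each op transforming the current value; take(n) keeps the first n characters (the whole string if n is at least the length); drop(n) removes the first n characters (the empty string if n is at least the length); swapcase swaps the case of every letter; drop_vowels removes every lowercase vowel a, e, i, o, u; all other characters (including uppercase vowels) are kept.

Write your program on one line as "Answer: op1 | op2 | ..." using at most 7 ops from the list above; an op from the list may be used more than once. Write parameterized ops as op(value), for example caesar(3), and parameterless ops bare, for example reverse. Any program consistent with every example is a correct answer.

drop_vowels | reverse | swapcase | drop(1) | take(3) | swapcase

Check, running the answer program on each example:
  "qjjazhm" -> "qjjzhm" -> "mhzjjq" -> "MHZJJQ" -> "HZJJQ" -> "HZJ" -> "hzj"
  "ngfazh" -> "ngfzh" -> "hzfgn" -> "HZFGN" -> "ZFGN" -> "ZFG" -> "zfg"
  "mkqpielc" -> "mkqplc" -> "clpqkm" -> "CLPQKM" -> "LPQKM" -> "LPQ" -> "lpq"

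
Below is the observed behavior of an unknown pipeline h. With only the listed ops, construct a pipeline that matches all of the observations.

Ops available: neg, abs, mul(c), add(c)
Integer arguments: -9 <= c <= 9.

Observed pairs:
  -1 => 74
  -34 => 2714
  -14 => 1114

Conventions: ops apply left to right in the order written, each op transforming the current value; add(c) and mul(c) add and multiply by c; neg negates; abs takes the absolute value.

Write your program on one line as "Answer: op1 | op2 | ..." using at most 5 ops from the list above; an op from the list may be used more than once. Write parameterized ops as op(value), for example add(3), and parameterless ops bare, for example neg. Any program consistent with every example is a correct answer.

mul(5) | mul(-4) | neg | mul(-4) | add(-6)

Check, running the answer program on each example:
  -1 -> -5 -> 20 -> -20 -> 80 -> 74
  -34 -> -170 -> 680 -> -680 -> 2720 -> 2714
  -14 -> -70 -> 280 -> -280 -> 1120 -> 1114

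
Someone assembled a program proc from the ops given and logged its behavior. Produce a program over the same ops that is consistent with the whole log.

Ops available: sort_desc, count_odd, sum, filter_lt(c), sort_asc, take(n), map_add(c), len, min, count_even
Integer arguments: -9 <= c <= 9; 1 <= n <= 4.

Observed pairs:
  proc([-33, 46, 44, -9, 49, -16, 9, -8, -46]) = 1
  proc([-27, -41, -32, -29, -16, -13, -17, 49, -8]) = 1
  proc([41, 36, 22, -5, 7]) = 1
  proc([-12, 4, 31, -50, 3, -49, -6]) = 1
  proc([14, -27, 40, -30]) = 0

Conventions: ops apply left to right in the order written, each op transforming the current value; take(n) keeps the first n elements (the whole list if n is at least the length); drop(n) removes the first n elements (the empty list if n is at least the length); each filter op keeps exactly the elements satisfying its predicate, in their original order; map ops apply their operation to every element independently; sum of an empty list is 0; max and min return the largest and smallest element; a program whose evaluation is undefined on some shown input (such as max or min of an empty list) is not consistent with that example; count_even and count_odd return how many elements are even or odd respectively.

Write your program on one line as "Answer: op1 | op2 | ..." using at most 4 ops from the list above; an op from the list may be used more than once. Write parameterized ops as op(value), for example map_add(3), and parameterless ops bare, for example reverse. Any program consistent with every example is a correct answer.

sort_desc | take(2) | sort_asc | count_odd

Check, running the answer program on each example:
  [-33, 46, 44, -9, 49, -16, 9, -8, -46] -> [49, 46, 44, 9, -8, -9, -16, -33, -46] -> [49, 46] -> [46, 49] -> 1
  [-27, -41, -32, -29, -16, -13, -17, 49, -8] -> [49, -8, -13, -16, -17, -27, -29, -32, -41] -> [49, -8] -> [-8, 49] -> 1
  [41, 36, 22, -5, 7] -> [41, 36, 22, 7, -5] -> [41, 36] -> [36, 41] -> 1
  [-12, 4, 31, -50, 3, -49, -6] -> [31, 4, 3, -6, -12, -49, -50] -> [31, 4] -> [4, 31] -> 1
  [14, -27, 40, -30] -> [40, 14, -27, -30] -> [40, 14] -> [14, 40] -> 0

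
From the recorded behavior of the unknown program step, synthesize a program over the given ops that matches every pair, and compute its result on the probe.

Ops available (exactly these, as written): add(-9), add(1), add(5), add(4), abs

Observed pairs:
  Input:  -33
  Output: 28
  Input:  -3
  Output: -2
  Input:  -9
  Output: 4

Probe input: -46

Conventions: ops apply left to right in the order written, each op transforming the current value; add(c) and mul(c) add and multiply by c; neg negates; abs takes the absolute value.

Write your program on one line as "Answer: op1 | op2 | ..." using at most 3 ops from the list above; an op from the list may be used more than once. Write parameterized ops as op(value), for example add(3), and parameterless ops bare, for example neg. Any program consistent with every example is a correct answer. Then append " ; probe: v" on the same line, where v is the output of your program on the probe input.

abs | add(-9) | add(4) ; probe: 41

Check, running the answer program on each example:
  -33 -> 33 -> 24 -> 28
  -3 -> 3 -> -6 -> -2
  -9 -> 9 -> 0 -> 4
  probe: -46 -> 46 -> 37 -> 41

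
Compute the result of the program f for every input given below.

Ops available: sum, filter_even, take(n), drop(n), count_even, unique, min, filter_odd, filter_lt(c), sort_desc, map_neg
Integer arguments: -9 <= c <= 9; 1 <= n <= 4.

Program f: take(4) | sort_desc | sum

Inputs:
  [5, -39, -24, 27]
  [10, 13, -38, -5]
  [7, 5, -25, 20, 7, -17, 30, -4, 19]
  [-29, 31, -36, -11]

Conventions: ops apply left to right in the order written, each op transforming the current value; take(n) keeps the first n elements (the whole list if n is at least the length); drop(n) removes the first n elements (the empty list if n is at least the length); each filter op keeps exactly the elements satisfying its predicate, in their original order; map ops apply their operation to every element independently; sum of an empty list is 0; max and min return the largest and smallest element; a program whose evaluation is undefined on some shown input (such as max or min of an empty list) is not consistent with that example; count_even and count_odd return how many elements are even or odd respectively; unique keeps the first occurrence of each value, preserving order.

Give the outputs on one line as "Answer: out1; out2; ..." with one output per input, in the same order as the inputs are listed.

Execution, op by op:
  [5, -39, -24, 27] -> [5, -39, -24, 27] -> [27, 5, -24, -39] -> -31
  [10, 13, -38, -5] -> [10, 13, -38, -5] -> [13, 10, -5, -38] -> -20
  [7, 5, -25, 20, 7, -17, 30, -4, 19] -> [7, 5, -25, 20] -> [20, 7, 5, -25] -> 7
  [-29, 31, -36, -11] -> [-29, 31, -36, -11] -> [31, -11, -29, -36] -> -45

-31; -20; 7; -45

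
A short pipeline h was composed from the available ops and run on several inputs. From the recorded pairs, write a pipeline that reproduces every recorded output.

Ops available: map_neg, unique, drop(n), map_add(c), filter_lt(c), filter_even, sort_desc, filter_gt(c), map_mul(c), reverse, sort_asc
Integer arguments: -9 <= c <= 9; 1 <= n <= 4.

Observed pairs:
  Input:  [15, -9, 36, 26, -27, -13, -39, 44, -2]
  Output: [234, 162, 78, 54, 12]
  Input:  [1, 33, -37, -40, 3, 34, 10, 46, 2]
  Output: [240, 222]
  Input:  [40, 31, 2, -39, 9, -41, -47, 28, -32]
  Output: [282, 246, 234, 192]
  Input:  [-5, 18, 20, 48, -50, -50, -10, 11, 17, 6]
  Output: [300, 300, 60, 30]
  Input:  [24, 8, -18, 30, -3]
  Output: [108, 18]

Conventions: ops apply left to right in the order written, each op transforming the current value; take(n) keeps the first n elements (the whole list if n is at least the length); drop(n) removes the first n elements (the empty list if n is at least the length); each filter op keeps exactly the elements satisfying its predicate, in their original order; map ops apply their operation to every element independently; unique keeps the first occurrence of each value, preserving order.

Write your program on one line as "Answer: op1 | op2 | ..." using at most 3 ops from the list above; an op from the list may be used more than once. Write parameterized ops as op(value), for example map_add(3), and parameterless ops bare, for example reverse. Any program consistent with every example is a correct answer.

map_mul(-6) | filter_gt(5) | sort_desc

Check, running the answer program on each example:
  [15, -9, 36, 26, -27, -13, -39, 44, -2] -> [-90, 54, -216, -156, 162, 78, 234, -264, 12] -> [54, 162, 78, 234, 12] -> [234, 162, 78, 54, 12]
  [1, 33, -37, -40, 3, 34, 10, 46, 2] -> [-6, -198, 222, 240, -18, -204, -60, -276, -12] -> [222, 240] -> [240, 222]
  [40, 31, 2, -39, 9, -41, -47, 28, -32] -> [-240, -186, -12, 234, -54, 246, 282, -168, 192] -> [234, 246, 282, 192] -> [282, 246, 234, 192]
  [-5, 18, 20, 48, -50, -50, -10, 11, 17, 6] -> [30, -108, -120, -288, 300, 300, 60, -66, -102, -36] -> [30, 300, 300, 60] -> [300, 300, 60, 30]
  [24, 8, -18, 30, -3] -> [-144, -48, 108, -180, 18] -> [108, 18] -> [108, 18]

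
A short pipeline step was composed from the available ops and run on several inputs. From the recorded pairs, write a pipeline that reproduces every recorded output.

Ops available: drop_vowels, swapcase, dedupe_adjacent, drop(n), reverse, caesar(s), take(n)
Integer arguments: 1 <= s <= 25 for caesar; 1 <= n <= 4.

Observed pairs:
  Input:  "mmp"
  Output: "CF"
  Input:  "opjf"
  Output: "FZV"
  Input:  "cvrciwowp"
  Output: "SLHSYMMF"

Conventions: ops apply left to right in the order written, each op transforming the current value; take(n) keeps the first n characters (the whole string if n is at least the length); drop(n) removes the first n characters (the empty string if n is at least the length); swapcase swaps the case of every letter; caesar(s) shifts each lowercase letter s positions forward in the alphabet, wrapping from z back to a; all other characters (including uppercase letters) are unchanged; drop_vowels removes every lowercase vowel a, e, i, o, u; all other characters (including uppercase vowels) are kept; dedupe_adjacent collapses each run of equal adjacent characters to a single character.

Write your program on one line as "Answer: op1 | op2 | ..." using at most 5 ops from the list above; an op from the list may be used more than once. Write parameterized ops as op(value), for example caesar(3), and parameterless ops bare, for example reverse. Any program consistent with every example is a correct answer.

dedupe_adjacent | caesar(24) | caesar(18) | drop_vowels | swapcase

Check, running the answer program on each example:
  "mmp" -> "mp" -> "kn" -> "cf" -> "cf" -> "CF"
  "opjf" -> "opjf" -> "mnhd" -> "efzv" -> "fzv" -> "FZV"
  "cvrciwowp" -> "cvrciwowp" -> "atpagumun" -> "slhsymemf" -> "slhsymmf" -> "SLHSYMMF"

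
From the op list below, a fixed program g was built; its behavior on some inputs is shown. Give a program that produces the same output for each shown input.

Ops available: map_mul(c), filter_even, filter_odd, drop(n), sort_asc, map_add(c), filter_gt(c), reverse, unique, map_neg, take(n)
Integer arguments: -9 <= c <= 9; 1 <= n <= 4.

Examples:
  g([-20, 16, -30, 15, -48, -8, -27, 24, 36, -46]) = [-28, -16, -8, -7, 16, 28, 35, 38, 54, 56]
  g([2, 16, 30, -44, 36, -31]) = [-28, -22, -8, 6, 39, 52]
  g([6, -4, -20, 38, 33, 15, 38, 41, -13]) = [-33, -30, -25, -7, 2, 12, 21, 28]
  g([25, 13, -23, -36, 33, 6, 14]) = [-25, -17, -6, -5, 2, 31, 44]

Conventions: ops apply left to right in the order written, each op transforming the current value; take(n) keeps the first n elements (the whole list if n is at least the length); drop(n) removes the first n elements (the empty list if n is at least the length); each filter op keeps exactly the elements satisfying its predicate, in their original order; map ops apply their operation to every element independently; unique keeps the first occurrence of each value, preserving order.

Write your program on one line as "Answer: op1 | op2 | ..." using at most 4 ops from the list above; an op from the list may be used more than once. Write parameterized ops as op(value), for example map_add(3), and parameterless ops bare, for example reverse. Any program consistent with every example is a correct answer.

map_neg | sort_asc | unique | map_add(8)

Check, running the answer program on each example:
  [-20, 16, -30, 15, -48, -8, -27, 24, 36, -46] -> [20, -16, 30, -15, 48, 8, 27, -24, -36, 46] -> [-36, -24, -16, -15, 8, 20, 27, 30, 46, 48] -> [-36, -24, -16, -15, 8, 20, 27, 30, 46, 48] -> [-28, -16, -8, -7, 16, 28, 35, 38, 54, 56]
  [2, 16, 30, -44, 36, -31] -> [-2, -16, -30, 44, -36, 31] -> [-36, -30, -16, -2, 31, 44] -> [-36, -30, -16, -2, 31, 44] -> [-28, -22, -8, 6, 39, 52]
  [6, -4, -20, 38, 33, 15, 38, 41, -13] -> [-6, 4, 20, -38, -33, -15, -38, -41, 13] -> [-41, -38, -38, -33, -15, -6, 4, 13, 20] -> [-41, -38, -33, -15, -6, 4, 13, 20] -> [-33, -30, -25, -7, 2, 12, 21, 28]
  [25, 13, -23, -36, 33, 6, 14] -> [-25, -13, 23, 36, -33, -6, -14] -> [-33, -25, -14, -13, -6, 23, 36] -> [-33, -25, -14, -13, -6, 23, 36] -> [-25, -17, -6, -5, 2, 31, 44]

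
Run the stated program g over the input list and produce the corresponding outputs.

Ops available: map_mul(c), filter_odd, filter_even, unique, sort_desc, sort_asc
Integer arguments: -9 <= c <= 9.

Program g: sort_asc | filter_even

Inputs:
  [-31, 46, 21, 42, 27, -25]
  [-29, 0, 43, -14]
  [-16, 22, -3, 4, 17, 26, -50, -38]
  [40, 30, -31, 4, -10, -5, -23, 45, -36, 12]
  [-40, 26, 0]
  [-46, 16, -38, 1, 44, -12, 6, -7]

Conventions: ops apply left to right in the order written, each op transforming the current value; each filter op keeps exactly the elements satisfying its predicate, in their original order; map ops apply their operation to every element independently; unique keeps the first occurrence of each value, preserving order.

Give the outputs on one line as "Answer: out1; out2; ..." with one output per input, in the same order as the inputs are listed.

Execution, op by op:
  [-31, 46, 21, 42, 27, -25] -> [-31, -25, 21, 27, 42, 46] -> [42, 46]
  [-29, 0, 43, -14] -> [-29, -14, 0, 43] -> [-14, 0]
  [-16, 22, -3, 4, 17, 26, -50, -38] -> [-50, -38, -16, -3, 4, 17, 22, 26] -> [-50, -38, -16, 4, 22, 26]
  [40, 30, -31, 4, -10, -5, -23, 45, -36, 12] -> [-36, -31, -23, -10, -5, 4, 12, 30, 40, 45] -> [-36, -10, 4, 12, 30, 40]
  [-40, 26, 0] -> [-40, 0, 26] -> [-40, 0, 26]
  [-46, 16, -38, 1, 44, -12, 6, -7] -> [-46, -38, -12, -7, 1, 6, 16, 44] -> [-46, -38, -12, 6, 16, 44]

[42, 46]; [-14, 0]; [-50, -38, -16, 4, 22, 26]; [-36, -10, 4, 12, 30, 40]; [-40, 0, 26]; [-46, -38, -12, 6, 16, 44]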